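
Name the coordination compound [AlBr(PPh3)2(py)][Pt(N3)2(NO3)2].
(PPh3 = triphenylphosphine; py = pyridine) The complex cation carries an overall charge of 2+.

bromo(pyridine)bis(triphenylphosphine)aluminium(III) diazidodinitratoplatinate(II)

The complex cation is given as 2+; its ligand charges sum to -1, so Al = +3.
A 1:1 salt means the anion carries the equal and opposite charge, 2−.
Anion: ligand charges sum to -4; for the ion to be 2−, Pt = +2.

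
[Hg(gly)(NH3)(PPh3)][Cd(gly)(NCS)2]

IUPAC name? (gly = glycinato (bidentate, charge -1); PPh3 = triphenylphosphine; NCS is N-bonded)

Both ions are complex: the cation is named first with the plain metal name, the anion second with the -ate form; each ion's ligands are alphabetised independently.
Cadmium is always +2 in its complexes; the anion's ligand charges sum to -3, so the complex anion is 1−.
A 1:1 salt means the cation carries the equal and opposite charge, 1+.
Cation: ligand charges sum to -1; for the ion to be 1+, Hg = +2.

ammine(glycinato)(triphenylphosphine)mercury(II) (glycinato)diisothiocyanatocadmate(II)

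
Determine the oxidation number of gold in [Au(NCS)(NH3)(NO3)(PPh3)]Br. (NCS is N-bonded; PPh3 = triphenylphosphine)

1 bromide outside the brackets (-1 each) → the complex ion is 1+.
Ligand charges: 1×NCS = -1; 1×NH3 neutral; 1×PPh3 neutral; 1×NO3 = -1; sum -2.
Au + (-2) = 1+ ⇒ Au is +3.

+3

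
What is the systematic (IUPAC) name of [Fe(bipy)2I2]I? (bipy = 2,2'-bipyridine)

bis(2,2'-bipyridine)diiodoiron(III) iodide

The 1 iodide counter-ion carries a total charge of -1, so each complex ion is 1+.
Ligand charges: 2×2,2'-bipyridine (neutral), 2×iodo (-1 each); total -2. So Fe + (-2) = 1+, giving Fe = +3.
Ligands are named alphabetically: bipyridine before iodo.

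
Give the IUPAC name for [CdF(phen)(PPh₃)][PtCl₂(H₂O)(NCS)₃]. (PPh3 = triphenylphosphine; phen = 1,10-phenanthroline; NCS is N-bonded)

fluoro(1,10-phenanthroline)(triphenylphosphine)cadmium(II) aquadichlorotriisothiocyanatoplatinate(IV)

Cadmium is always +2 in its complexes; the cation's ligand charges sum to -1, so the complex cation is 1+.
A 1:1 salt means the anion carries the equal and opposite charge, 1−.
Anion: ligand charges sum to -5; for the ion to be 1−, Pt = +4.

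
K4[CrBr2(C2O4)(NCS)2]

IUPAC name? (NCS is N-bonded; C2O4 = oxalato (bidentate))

potassium dibromodiisothiocyanatooxalatochromate(II)

The 4 potassium counter-ions carry a total charge of +4, so each complex ion is 4−.
Ligand charges: 2×isothiocyanato (-1 each), 2×bromo (-1 each), 1×oxalato (-2 each); total -6. So Cr + (-6) = 4−, giving Cr = +2.
The complex ion is anionic, so chromium takes the -ate form chromate(II).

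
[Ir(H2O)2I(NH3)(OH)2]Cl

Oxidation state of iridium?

1 chloride outside the brackets (-1 each) → the complex ion is 1+.
Ligand charges: 1×I = -1; 2×OH = -2; 1×NH3 neutral; 2×H2O neutral; sum -3.
Ir + (-3) = 1+ ⇒ Ir is +4.

+4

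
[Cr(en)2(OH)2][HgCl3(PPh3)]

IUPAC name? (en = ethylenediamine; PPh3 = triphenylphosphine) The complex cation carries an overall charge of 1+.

The complex cation is given as 1+; its ligand charges sum to -2, so Cr = +3.
A 1:1 salt means the anion carries the equal and opposite charge, 1−.
Anion: ligand charges sum to -3; for the ion to be 1−, Hg = +2.

bis(ethylenediamine)dihydroxochromium(III) trichloro(triphenylphosphine)mercurate(II)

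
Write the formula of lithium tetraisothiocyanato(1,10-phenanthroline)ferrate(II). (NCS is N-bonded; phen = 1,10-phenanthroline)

Ligands: 4 isothiocyanato (NCS, -1), 1 1,10-phenanthroline (phen, neutral). Ligand charge sum = -4.
With Fe in oxidation state +2, the complex ion is [Fe...]^2−.
Charge balance with lithium (+1) requires 1 complex ion per 2 lithium.

Li2[Fe(NCS)4(phen)]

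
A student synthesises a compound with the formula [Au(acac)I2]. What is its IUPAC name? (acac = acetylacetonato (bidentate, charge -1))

(acetylacetonato)diiodogold(III)

There is no counter-ion, so the complex is neutral overall.
Ligand charges: 1×acetylacetonato (-1 each), 2×iodo (-1 each); total -3. So Au + (-3) = 0, giving Au = +3.
Ligands are named alphabetically: acetylacetonato before iodo.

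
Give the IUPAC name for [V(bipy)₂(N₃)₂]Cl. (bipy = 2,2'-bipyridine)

diazidobis(2,2'-bipyridine)vanadium(III) chloride

The 1 chloride counter-ion carries a total charge of -1, so each complex ion is 1+.
Ligand charges: 2×2,2'-bipyridine (neutral), 2×azido (-1 each); total -2. So V + (-2) = 1+, giving V = +3.
Ligands are named alphabetically: azido before bipyridine.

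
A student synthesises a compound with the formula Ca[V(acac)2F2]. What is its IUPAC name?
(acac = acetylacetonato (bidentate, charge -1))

calcium bis(acetylacetonato)difluorovanadate(II)

The 1 calcium counter-ion carries a total charge of +2, so each complex ion is 2−.
Ligand charges: 2×fluoro (-1 each), 2×acetylacetonato (-1 each); total -4. So V + (-4) = 2−, giving V = +2.
Ligands are named alphabetically: acetylacetonato before fluoro.
The complex ion is anionic, so vanadium takes the -ate form vanadate(II).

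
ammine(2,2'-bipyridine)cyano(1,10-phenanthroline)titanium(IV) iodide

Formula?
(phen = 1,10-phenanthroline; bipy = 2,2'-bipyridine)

Ligands: 1 1,10-phenanthroline (phen, neutral), 1 cyano (CN, -1), 1 ammine (NH3, neutral), 1 2,2'-bipyridine (bipy, neutral). Ligand charge sum = -1.
With Ti in oxidation state +4, the complex ion is [Ti...]^3+.
Charge balance with iodide (-1) requires 1 complex ion per 3 iodide.

[Ti(bipy)(CN)(NH3)(phen)]I3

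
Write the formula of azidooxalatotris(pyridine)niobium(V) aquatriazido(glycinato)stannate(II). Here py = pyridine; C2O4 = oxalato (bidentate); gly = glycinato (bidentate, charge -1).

Cation [Nb…]: ligand charges -3, Nb(V) ⇒ ion charge 2+.
Anion [Sn…]: ligand charges -4, Sn(II) ⇒ ion charge 2−.

[Nb(C2O4)(N3)(py)3][Sn(gly)(H2O)(N3)3]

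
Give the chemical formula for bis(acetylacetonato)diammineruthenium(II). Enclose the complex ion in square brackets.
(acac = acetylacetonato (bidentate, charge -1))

Ligands: 2 ammine (NH3, neutral), 2 acetylacetonato (acac, -1). Ligand charge sum = -2.
With Ru in oxidation state +2, the complex ion is [Ru...].

[Ru(acac)2(NH3)2]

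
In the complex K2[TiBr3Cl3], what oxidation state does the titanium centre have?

+4

2 potassium outside the brackets (+1 each) → the complex ion is 2−.
Ligand charges: 3×Br = -3; 3×Cl = -3; sum -6.
Ti + (-6) = 2− ⇒ Ti is +4.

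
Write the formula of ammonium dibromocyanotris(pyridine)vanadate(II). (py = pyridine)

NH4[VBr2(CN)(py)3]

Ligands: 1 cyano (CN, -1), 2 bromo (Br, -1), 3 pyridine (py, neutral). Ligand charge sum = -3.
With V in oxidation state +2, the complex ion is [V...]^1−.
Charge balance with ammonium (+1) requires 1 complex ion per 1 ammonium.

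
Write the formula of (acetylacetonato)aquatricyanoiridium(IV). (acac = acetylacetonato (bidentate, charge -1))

[Ir(acac)(CN)3(H2O)]

Ligands: 1 acetylacetonato (acac, -1), 1 aqua (H2O, neutral), 3 cyano (CN, -1). Ligand charge sum = -4.
With Ir in oxidation state +4, the complex ion is [Ir...].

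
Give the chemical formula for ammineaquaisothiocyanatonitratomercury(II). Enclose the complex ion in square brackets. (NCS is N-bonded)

[Hg(H2O)(NCS)(NH3)(NO3)]

Ligands: 1 aqua (H2O, neutral), 1 ammine (NH3, neutral), 1 isothiocyanato (NCS, -1), 1 nitrato (NO3, -1). Ligand charge sum = -2.
With Hg in oxidation state +2, the complex ion is [Hg...].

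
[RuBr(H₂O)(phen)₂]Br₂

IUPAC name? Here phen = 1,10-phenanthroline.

aquabromobis(1,10-phenanthroline)ruthenium(III) bromide

The 2 bromide counter-ions carry a total charge of -2, so each complex ion is 2+.
Ligand charges: 2×1,10-phenanthroline (neutral), 1×bromo (-1 each), 1×aqua (neutral); total -1. So Ru + (-1) = 2+, giving Ru = +3.
Ligands are named alphabetically: aqua before bromo before phenanthroline.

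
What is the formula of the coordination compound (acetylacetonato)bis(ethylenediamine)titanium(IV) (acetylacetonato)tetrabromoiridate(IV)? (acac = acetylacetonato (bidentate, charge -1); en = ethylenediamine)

Cation [Ti…]: ligand charges -1, Ti(IV) ⇒ ion charge 3+.
Anion [Ir…]: ligand charges -5, Ir(IV) ⇒ ion charge 1−.

[Ti(acac)(en)2][Ir(acac)Br4]3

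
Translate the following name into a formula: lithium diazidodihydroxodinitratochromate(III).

Li3[Cr(N3)2(NO3)2(OH)2]

Ligands: 2 nitrato (NO3, -1), 2 azido (N3, -1), 2 hydroxo (OH, -1). Ligand charge sum = -6.
With Cr in oxidation state +3, the complex ion is [Cr...]^3−.
Charge balance with lithium (+1) requires 1 complex ion per 3 lithium.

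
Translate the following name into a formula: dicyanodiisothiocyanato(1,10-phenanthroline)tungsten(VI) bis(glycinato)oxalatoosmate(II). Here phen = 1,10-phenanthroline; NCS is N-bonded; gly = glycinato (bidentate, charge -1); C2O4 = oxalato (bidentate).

[W(CN)2(NCS)2(phen)][Os(C2O4)(gly)2]

Cation [W…]: ligand charges -4, W(VI) ⇒ ion charge 2+.
Anion [Os…]: ligand charges -4, Os(II) ⇒ ion charge 2−.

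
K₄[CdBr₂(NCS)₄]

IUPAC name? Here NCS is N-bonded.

potassium dibromotetraisothiocyanatocadmate(II)

The 4 potassium counter-ions carry a total charge of +4, so each complex ion is 4−.
Ligand charges: 4×isothiocyanato (-1 each), 2×bromo (-1 each); total -6. So Cd + (-6) = 4−, giving Cd = +2.
Ligands are named alphabetically: bromo before isothiocyanato.
The complex ion is anionic, so cadmium takes the -ate form cadmate(II).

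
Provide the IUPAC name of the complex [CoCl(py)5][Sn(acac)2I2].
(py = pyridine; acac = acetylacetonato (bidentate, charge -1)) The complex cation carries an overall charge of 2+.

The complex cation is given as 2+; its ligand charges sum to -1, so Co = +3.
A 1:1 salt means the anion carries the equal and opposite charge, 2−.
Anion: ligand charges sum to -4; for the ion to be 2−, Sn = +2.

chloropentakis(pyridine)cobalt(III) bis(acetylacetonato)diiodostannate(II)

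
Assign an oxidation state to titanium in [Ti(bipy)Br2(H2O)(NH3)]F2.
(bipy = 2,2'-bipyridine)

+4

2 fluoride outside the brackets (-1 each) → the complex ion is 2+.
Ligand charges: 1×H2O neutral; 1×NH3 neutral; 2×Br = -2; 1×bipy neutral; sum -2.
Ti + (-2) = 2+ ⇒ Ti is +4.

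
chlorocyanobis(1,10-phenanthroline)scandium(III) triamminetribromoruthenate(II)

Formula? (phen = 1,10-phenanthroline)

Cation [Sc…]: ligand charges -2, Sc(III) ⇒ ion charge 1+.
Anion [Ru…]: ligand charges -3, Ru(II) ⇒ ion charge 1−.

[ScCl(CN)(phen)2][RuBr3(NH3)3]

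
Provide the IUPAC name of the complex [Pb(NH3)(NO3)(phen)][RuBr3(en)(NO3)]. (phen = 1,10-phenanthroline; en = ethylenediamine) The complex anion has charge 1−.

The complex anion is given as 1−; its ligand charges sum to -4, so Ru = +3.
A 1:1 salt means the cation carries the equal and opposite charge, 1+.
Cation: ligand charges sum to -1; for the ion to be 1+, Pb = +2.

amminenitrato(1,10-phenanthroline)lead(II) tribromo(ethylenediamine)nitratoruthenate(III)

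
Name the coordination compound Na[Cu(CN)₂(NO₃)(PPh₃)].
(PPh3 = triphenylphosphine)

The 1 sodium counter-ion carries a total charge of +1, so each complex ion is 1−.
Ligand charges: 1×nitrato (-1 each), 2×cyano (-1 each), 1×triphenylphosphine (neutral); total -3. So Cu + (-3) = 1−, giving Cu = +2.
Ligands are named alphabetically: cyano before nitrato before triphenylphosphine.
The complex ion is anionic, so copper takes the -ate form cuprate(II).

sodium dicyanonitrato(triphenylphosphine)cuprate(II)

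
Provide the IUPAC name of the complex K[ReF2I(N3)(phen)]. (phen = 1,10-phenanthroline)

The 1 potassium counter-ion carries a total charge of +1, so each complex ion is 1−.
Ligand charges: 1×azido (-1 each), 1×iodo (-1 each), 1×1,10-phenanthroline (neutral), 2×fluoro (-1 each); total -4. So Re + (-4) = 1−, giving Re = +3.
The complex ion is anionic, so rhenium takes the -ate form rhenate(III).

potassium azidodifluoroiodo(1,10-phenanthroline)rhenate(III)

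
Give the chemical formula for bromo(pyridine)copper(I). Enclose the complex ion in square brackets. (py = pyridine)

Ligands: 1 bromo (Br, -1), 1 pyridine (py, neutral). Ligand charge sum = -1.
With Cu in oxidation state +1, the complex ion is [Cu...].

[CuBr(py)]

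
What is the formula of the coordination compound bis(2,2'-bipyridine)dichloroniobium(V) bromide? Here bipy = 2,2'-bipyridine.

[Nb(bipy)2Cl2]Br3

Ligands: 2 2,2'-bipyridine (bipy, neutral), 2 chloro (Cl, -1). Ligand charge sum = -2.
With Nb in oxidation state +5, the complex ion is [Nb...]^3+.
Charge balance with bromide (-1) requires 1 complex ion per 3 bromide.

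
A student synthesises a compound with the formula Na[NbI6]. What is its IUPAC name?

The 1 sodium counter-ion carries a total charge of +1, so each complex ion is 1−.
Ligand charges: 6×iodo (-1 each); total -6. So Nb + (-6) = 1−, giving Nb = +5.
The complex ion is anionic, so niobium takes the -ate form niobate(V).

sodium hexaiodoniobate(V)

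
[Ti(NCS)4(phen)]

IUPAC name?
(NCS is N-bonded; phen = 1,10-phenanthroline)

There is no counter-ion, so the complex is neutral overall.
Ligand charges: 4×isothiocyanato (-1 each), 1×1,10-phenanthroline (neutral); total -4. So Ti + (-4) = 0, giving Ti = +4.
Ligands are named alphabetically: isothiocyanato before phenanthroline.

tetraisothiocyanato(1,10-phenanthroline)titanium(IV)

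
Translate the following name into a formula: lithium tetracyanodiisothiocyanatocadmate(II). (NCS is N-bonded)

Ligands: 2 isothiocyanato (NCS, -1), 4 cyano (CN, -1). Ligand charge sum = -6.
Charge balance with lithium (+1) requires 1 complex ion per 4 lithium.

Li4[Cd(CN)4(NCS)2]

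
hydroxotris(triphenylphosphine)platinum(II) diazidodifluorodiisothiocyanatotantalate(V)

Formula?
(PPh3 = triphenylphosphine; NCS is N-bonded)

[Pt(OH)(PPh3)3][TaF2(N3)2(NCS)2]

Cation [Pt…]: ligand charges -1, Pt(II) ⇒ ion charge 1+.
Anion [Ta…]: ligand charges -6, Ta(V) ⇒ ion charge 1−.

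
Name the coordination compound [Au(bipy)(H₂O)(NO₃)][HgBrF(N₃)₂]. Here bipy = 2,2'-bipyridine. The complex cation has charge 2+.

Both ions are complex: the cation is named first with the plain metal name, the anion second with the -ate form; each ion's ligands are alphabetised independently.
The complex cation is given as 2+; its ligand charges sum to -1, so Au = +3.
A 1:1 salt means the anion carries the equal and opposite charge, 2−.
Anion: ligand charges sum to -4; for the ion to be 2−, Hg = +2.

aqua(2,2'-bipyridine)nitratogold(III) diazidobromofluoromercurate(II)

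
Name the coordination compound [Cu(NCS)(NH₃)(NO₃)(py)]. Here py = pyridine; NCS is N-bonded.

ammineisothiocyanatonitrato(pyridine)copper(II)

There is no counter-ion, so the complex is neutral overall.
Ligand charges: 1×pyridine (neutral), 1×nitrato (-1 each), 1×isothiocyanato (-1 each), 1×ammine (neutral); total -2. So Cu + (-2) = 0, giving Cu = +2.
Ligands are named alphabetically: ammine before isothiocyanato before nitrato before pyridine.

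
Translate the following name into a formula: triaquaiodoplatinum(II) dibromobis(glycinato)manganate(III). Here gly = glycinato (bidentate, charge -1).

[Pt(H2O)3I][MnBr2(gly)2]

Cation [Pt…]: ligand charges -1, Pt(II) ⇒ ion charge 1+.
Anion [Mn…]: ligand charges -4, Mn(III) ⇒ ion charge 1−.
One 1+ cation balances one 1− anion.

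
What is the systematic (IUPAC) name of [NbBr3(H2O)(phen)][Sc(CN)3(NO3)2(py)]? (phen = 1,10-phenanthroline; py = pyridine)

Both ions are complex: the cation is named first with the plain metal name, the anion second with the -ate form; each ion's ligands are alphabetised independently.
Scandium is always +3 in its complexes; the anion's ligand charges sum to -5, so the complex anion is 2−.
A 1:1 salt means the cation carries the equal and opposite charge, 2+.
Cation: ligand charges sum to -3; for the ion to be 2+, Nb = +5.

aquatribromo(1,10-phenanthroline)niobium(V) tricyanodinitrato(pyridine)scandate(III)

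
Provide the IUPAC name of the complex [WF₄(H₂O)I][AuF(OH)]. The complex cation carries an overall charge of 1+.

aquatetrafluoroiodotungsten(VI) fluorohydroxoaurate(I)

Both ions are complex: the cation is named first with the plain metal name, the anion second with the -ate form; each ion's ligands are alphabetised independently.
The complex cation is given as 1+; its ligand charges sum to -5, so W = +6.
A 1:1 salt means the anion carries the equal and opposite charge, 1−.
Anion: ligand charges sum to -2; for the ion to be 1−, Au = +1.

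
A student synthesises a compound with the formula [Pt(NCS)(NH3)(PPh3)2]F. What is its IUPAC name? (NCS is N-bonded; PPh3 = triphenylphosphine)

The 1 fluoride counter-ion carries a total charge of -1, so each complex ion is 1+.
Ligand charges: 1×isothiocyanato (-1 each), 1×ammine (neutral), 2×triphenylphosphine (neutral); total -1. So Pt + (-1) = 1+, giving Pt = +2.
Ligands are named alphabetically: ammine before isothiocyanato before triphenylphosphine.

ammineisothiocyanatobis(triphenylphosphine)platinum(II) fluoride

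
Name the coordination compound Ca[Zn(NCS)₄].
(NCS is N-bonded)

The 1 calcium counter-ion carries a total charge of +2, so each complex ion is 2−.
Ligand charges: 4×isothiocyanato (-1 each); total -4. So Zn + (-4) = 2−, giving Zn = +2.
The complex ion is anionic, so zinc takes the -ate form zincate(II).

calcium tetraisothiocyanatozincate(II)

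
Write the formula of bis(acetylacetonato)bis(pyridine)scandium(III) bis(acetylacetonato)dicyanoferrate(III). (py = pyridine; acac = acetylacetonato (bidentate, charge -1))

[Sc(acac)2(py)2][Fe(acac)2(CN)2]

Cation [Sc…]: ligand charges -2, Sc(III) ⇒ ion charge 1+.
Anion [Fe…]: ligand charges -4, Fe(III) ⇒ ion charge 1−.
One 1+ cation balances one 1− anion.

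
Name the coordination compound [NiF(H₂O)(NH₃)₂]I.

diammineaquafluoronickel(II) iodide

The 1 iodide counter-ion carries a total charge of -1, so each complex ion is 1+.
Ligand charges: 1×aqua (neutral), 2×ammine (neutral), 1×fluoro (-1 each); total -1. So Ni + (-1) = 1+, giving Ni = +2.
Ligands are named alphabetically: ammine before aqua before fluoro.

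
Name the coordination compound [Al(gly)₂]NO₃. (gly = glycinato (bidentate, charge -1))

The 1 nitrate counter-ion carries a total charge of -1, so each complex ion is 1+.
Ligand charges: 2×glycinato (-1 each); total -2. So Al + (-2) = 1+, giving Al = +3.

bis(glycinato)aluminium(III) nitrate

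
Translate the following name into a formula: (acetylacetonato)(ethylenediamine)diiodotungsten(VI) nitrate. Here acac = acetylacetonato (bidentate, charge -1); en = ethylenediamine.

[W(acac)(en)I2](NO3)3

Ligands: 1 acetylacetonato (acac, -1), 2 iodo (I, -1), 1 ethylenediamine (en, neutral). Ligand charge sum = -3.
Charge balance with nitrate (-1) requires 1 complex ion per 3 nitrate.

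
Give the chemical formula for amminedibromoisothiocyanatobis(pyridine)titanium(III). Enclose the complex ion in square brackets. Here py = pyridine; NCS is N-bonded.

[TiBr2(NCS)(NH3)(py)2]

Ligands: 2 bromo (Br, -1), 2 pyridine (py, neutral), 1 isothiocyanato (NCS, -1), 1 ammine (NH3, neutral). Ligand charge sum = -3.
With Ti in oxidation state +3, the complex ion is [Ti...].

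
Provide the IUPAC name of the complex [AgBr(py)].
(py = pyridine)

bromo(pyridine)silver(I)

There is no counter-ion, so the complex is neutral overall.
Ligand charges: 1×bromo (-1 each), 1×pyridine (neutral); total -1. So Ag + (-1) = 0, giving Ag = +1.
Ligands are named alphabetically: bromo before pyridine.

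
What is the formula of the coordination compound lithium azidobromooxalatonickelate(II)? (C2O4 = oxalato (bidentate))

Ligands: 1 oxalato (C2O4, -2), 1 azido (N3, -1), 1 bromo (Br, -1). Ligand charge sum = -4.
Charge balance with lithium (+1) requires 1 complex ion per 2 lithium.

Li2[NiBr(C2O4)(N3)]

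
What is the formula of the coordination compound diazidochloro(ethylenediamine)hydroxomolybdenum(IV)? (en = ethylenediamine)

[MoCl(en)(N3)2(OH)]

Ligands: 2 azido (N3, -1), 1 ethylenediamine (en, neutral), 1 hydroxo (OH, -1), 1 chloro (Cl, -1). Ligand charge sum = -4.
With Mo in oxidation state +4, the complex ion is [Mo...].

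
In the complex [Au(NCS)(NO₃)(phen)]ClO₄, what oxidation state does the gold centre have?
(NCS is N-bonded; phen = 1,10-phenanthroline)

+3

1 perchlorate outside the brackets (-1 each) → the complex ion is 1+.
Ligand charges: 1×NCS = -1; 1×phen neutral; 1×NO3 = -1; sum -2.
Au + (-2) = 1+ ⇒ Au is +3.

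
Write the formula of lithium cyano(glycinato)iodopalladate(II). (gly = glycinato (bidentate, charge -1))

Li[Pd(CN)(gly)I]

Ligands: 1 iodo (I, -1), 1 cyano (CN, -1), 1 glycinato (gly, -1). Ligand charge sum = -3.
With Pd in oxidation state +2, the complex ion is [Pd...]^1−.
Charge balance with lithium (+1) requires 1 complex ion per 1 lithium.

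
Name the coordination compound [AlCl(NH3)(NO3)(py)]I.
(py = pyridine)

amminechloronitrato(pyridine)aluminium(III) iodide

The 1 iodide counter-ion carries a total charge of -1, so each complex ion is 1+.
Ligand charges: 1×pyridine (neutral), 1×nitrato (-1 each), 1×ammine (neutral), 1×chloro (-1 each); total -2. So Al + (-2) = 1+, giving Al = +3.
Ligands are named alphabetically: ammine before chloro before nitrato before pyridine.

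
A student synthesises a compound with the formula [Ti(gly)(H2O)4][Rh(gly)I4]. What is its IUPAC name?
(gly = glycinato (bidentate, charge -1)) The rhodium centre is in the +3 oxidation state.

Both ions are complex: the cation is named first with the plain metal name, the anion second with the -ate form; each ion's ligands are alphabetised independently.
Rh is given as +3; the anion's ligand charges sum to -5, so the complex anion is 2−.
A 1:1 salt means the cation carries the equal and opposite charge, 2+.
Cation: ligand charges sum to -1; for the ion to be 2+, Ti = +3.

tetraaqua(glycinato)titanium(III) (glycinato)tetraiodorhodate(III)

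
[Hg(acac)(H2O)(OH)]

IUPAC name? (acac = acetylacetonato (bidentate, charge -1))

There is no counter-ion, so the complex is neutral overall.
Ligand charges: 1×hydroxo (-1 each), 1×aqua (neutral), 1×acetylacetonato (-1 each); total -2. So Hg + (-2) = 0, giving Hg = +2.
Ligands are named alphabetically: acetylacetonato before aqua before hydroxo.

(acetylacetonato)aquahydroxomercury(II)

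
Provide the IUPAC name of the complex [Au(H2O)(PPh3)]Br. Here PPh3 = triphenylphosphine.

The 1 bromide counter-ion carries a total charge of -1, so each complex ion is 1+.
Ligand charges: 1×triphenylphosphine (neutral), 1×aqua (neutral); total 0. So Au + (0) = 1+, giving Au = +1.
Ligands are named alphabetically: aqua before triphenylphosphine.

aqua(triphenylphosphine)gold(I) bromide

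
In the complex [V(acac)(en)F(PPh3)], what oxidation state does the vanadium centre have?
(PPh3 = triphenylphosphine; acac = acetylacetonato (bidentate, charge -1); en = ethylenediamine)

+2

No counter-ion: the bracketed complex is neutral.
Ligand charges: 1×PPh3 neutral; 1×acac = -1; 1×en neutral; 1×F = -1; sum -2.
V + (-2) = 0 ⇒ V is +2.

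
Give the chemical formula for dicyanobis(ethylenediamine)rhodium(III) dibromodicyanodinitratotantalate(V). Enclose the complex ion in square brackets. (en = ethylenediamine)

Cation [Rh…]: ligand charges -2, Rh(III) ⇒ ion charge 1+.
Anion [Ta…]: ligand charges -6, Ta(V) ⇒ ion charge 1−.
One 1+ cation balances one 1− anion.

[Rh(CN)2(en)2][TaBr2(CN)2(NO3)2]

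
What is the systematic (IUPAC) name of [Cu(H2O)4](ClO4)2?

The 2 perchlorate counter-ions carry a total charge of -2, so each complex ion is 2+.
Ligand charges: 4×aqua (neutral); total 0. So Cu + (0) = 2+, giving Cu = +2.

tetraaquacopper(II) perchlorate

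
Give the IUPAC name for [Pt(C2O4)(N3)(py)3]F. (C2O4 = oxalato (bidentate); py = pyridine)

The 1 fluoride counter-ion carries a total charge of -1, so each complex ion is 1+.
Ligand charges: 1×azido (-1 each), 1×oxalato (-2 each), 3×pyridine (neutral); total -3. So Pt + (-3) = 1+, giving Pt = +4.
Ligands are named alphabetically: azido before oxalato before pyridine.

azidooxalatotris(pyridine)platinum(IV) fluoride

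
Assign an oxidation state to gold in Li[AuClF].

1 lithium outside the brackets (+1 each) → the complex ion is 1−.
Ligand charges: 1×Cl = -1; 1×F = -1; sum -2.
Au + (-2) = 1− ⇒ Au is +1.

+1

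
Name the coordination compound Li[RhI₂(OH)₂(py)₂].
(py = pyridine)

The 1 lithium counter-ion carries a total charge of +1, so each complex ion is 1−.
Ligand charges: 2×iodo (-1 each), 2×pyridine (neutral), 2×hydroxo (-1 each); total -4. So Rh + (-4) = 1−, giving Rh = +3.
Ligands are named alphabetically: hydroxo before iodo before pyridine.
The complex ion is anionic, so rhodium takes the -ate form rhodate(III).

lithium dihydroxodiiodobis(pyridine)rhodate(III)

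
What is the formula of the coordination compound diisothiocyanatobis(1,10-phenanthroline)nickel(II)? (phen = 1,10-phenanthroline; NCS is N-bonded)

[Ni(NCS)2(phen)2]

Ligands: 2 1,10-phenanthroline (phen, neutral), 2 isothiocyanato (NCS, -1). Ligand charge sum = -2.
With Ni in oxidation state +2, the complex ion is [Ni...].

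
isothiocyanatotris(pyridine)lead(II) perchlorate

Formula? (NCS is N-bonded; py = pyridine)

[Pb(NCS)(py)3]ClO4

Ligands: 1 isothiocyanato (NCS, -1), 3 pyridine (py, neutral). Ligand charge sum = -1.
Charge balance with perchlorate (-1) requires 1 complex ion per 1 perchlorate.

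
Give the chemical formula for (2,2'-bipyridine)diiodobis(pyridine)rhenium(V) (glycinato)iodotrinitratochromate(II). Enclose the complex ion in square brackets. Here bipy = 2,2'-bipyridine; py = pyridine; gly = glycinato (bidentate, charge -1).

[Re(bipy)I2(py)2][Cr(gly)I(NO3)3]

Cation [Re…]: ligand charges -2, Re(V) ⇒ ion charge 3+.
Anion [Cr…]: ligand charges -5, Cr(II) ⇒ ion charge 3−.
One 3+ cation balances one 3− anion.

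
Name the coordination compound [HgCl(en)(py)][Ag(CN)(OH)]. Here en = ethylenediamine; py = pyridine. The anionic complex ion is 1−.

chloro(ethylenediamine)(pyridine)mercury(II) cyanohydroxoargentate(I)

Both ions are complex: the cation is named first with the plain metal name, the anion second with the -ate form; each ion's ligands are alphabetised independently.
The complex anion is given as 1−; its ligand charges sum to -2, so Ag = +1.
A 1:1 salt means the cation carries the equal and opposite charge, 1+.
Cation: ligand charges sum to -1; for the ion to be 1+, Hg = +2.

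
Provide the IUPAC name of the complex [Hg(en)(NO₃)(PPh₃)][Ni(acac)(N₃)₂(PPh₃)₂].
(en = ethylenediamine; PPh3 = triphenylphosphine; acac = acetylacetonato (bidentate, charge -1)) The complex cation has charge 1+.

(ethylenediamine)nitrato(triphenylphosphine)mercury(II) (acetylacetonato)diazidobis(triphenylphosphine)nickelate(II)

The complex cation is given as 1+; its ligand charges sum to -1, so Hg = +2.
A 1:1 salt means the anion carries the equal and opposite charge, 1−.
Anion: ligand charges sum to -3; for the ion to be 1−, Ni = +2.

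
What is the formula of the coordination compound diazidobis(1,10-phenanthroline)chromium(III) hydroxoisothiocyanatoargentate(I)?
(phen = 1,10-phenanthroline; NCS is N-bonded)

Cation [Cr…]: ligand charges -2, Cr(III) ⇒ ion charge 1+.
Anion [Ag…]: ligand charges -2, Ag(I) ⇒ ion charge 1−.
One 1+ cation balances one 1− anion.

[Cr(N3)2(phen)2][Ag(NCS)(OH)]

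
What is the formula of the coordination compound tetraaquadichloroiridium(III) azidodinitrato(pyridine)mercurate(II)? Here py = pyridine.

Cation [Ir…]: ligand charges -2, Ir(III) ⇒ ion charge 1+.
Anion [Hg…]: ligand charges -3, Hg(II) ⇒ ion charge 1−.
One 1+ cation balances one 1− anion.

[IrCl2(H2O)4][Hg(N3)(NO3)2(py)]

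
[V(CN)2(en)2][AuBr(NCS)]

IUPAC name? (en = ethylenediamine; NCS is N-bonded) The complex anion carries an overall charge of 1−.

dicyanobis(ethylenediamine)vanadium(III) bromoisothiocyanatoaurate(I)

Both ions are complex: the cation is named first with the plain metal name, the anion second with the -ate form; each ion's ligands are alphabetised independently.
The complex anion is given as 1−; its ligand charges sum to -2, so Au = +1.
A 1:1 salt means the cation carries the equal and opposite charge, 1+.
Cation: ligand charges sum to -2; for the ion to be 1+, V = +3.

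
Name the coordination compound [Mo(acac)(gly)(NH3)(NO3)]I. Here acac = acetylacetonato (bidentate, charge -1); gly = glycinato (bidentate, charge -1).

(acetylacetonato)ammine(glycinato)nitratomolybdenum(IV) iodide

The 1 iodide counter-ion carries a total charge of -1, so each complex ion is 1+.
Ligand charges: 1×nitrato (-1 each), 1×ammine (neutral), 1×acetylacetonato (-1 each), 1×glycinato (-1 each); total -3. So Mo + (-3) = 1+, giving Mo = +4.
Ligands are named alphabetically: acetylacetonato before ammine before glycinato before nitrato.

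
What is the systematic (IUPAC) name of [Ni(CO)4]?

tetracarbonylnickel(0)

There is no counter-ion, so the complex is neutral overall.
Ligand charges: 4×carbonyl (neutral); total 0. So Ni + (0) = 0, giving Ni = 0.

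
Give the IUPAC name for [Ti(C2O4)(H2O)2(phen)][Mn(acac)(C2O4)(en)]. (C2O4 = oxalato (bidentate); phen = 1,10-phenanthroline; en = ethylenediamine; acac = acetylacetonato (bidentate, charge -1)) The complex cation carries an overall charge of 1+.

Both ions are complex: the cation is named first with the plain metal name, the anion second with the -ate form; each ion's ligands are alphabetised independently.
The complex cation is given as 1+; its ligand charges sum to -2, so Ti = +3.
A 1:1 salt means the anion carries the equal and opposite charge, 1−.
Anion: ligand charges sum to -3; for the ion to be 1−, Mn = +2.

diaquaoxalato(1,10-phenanthroline)titanium(III) (acetylacetonato)(ethylenediamine)oxalatomanganate(II)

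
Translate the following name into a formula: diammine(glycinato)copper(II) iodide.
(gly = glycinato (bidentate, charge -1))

Ligands: 1 glycinato (gly, -1), 2 ammine (NH3, neutral). Ligand charge sum = -1.
With Cu in oxidation state +2, the complex ion is [Cu...]^1+.
Charge balance with iodide (-1) requires 1 complex ion per 1 iodide.

[Cu(gly)(NH3)2]I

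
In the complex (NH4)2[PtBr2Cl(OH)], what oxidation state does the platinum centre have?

+2

2 ammonium outside the brackets (+1 each) → the complex ion is 2−.
Ligand charges: 1×OH = -1; 2×Br = -2; 1×Cl = -1; sum -4.
Pt + (-4) = 2− ⇒ Pt is +2.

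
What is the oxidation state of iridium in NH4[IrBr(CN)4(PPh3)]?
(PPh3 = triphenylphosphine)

1 ammonium outside the brackets (+1 each) → the complex ion is 1−.
Ligand charges: 1×Br = -1; 4×CN = -4; 1×PPh3 neutral; sum -5.
Ir + (-5) = 1− ⇒ Ir is +4.

+4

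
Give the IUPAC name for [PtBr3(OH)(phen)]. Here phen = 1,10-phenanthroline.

tribromohydroxo(1,10-phenanthroline)platinum(IV)

There is no counter-ion, so the complex is neutral overall.
Ligand charges: 1×1,10-phenanthroline (neutral), 1×hydroxo (-1 each), 3×bromo (-1 each); total -4. So Pt + (-4) = 0, giving Pt = +4.
Ligands are named alphabetically: bromo before hydroxo before phenanthroline.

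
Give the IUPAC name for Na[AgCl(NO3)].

sodium chloronitratoargentate(I)

The 1 sodium counter-ion carries a total charge of +1, so each complex ion is 1−.
Ligand charges: 1×nitrato (-1 each), 1×chloro (-1 each); total -2. So Ag + (-2) = 1−, giving Ag = +1.
Ligands are named alphabetically: chloro before nitrato.
The complex ion is anionic, so silver takes the -ate form argentate(I).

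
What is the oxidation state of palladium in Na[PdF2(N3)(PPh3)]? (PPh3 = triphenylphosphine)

1 sodium outside the brackets (+1 each) → the complex ion is 1−.
Ligand charges: 1×N3 = -1; 1×PPh3 neutral; 2×F = -2; sum -3.
Pd + (-3) = 1− ⇒ Pd is +2.

+2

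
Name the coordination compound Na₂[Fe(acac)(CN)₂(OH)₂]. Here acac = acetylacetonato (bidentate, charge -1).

sodium (acetylacetonato)dicyanodihydroxoferrate(III)

The 2 sodium counter-ions carry a total charge of +2, so each complex ion is 2−.
Ligand charges: 2×cyano (-1 each), 1×acetylacetonato (-1 each), 2×hydroxo (-1 each); total -5. So Fe + (-5) = 2−, giving Fe = +3.
The complex ion is anionic, so iron takes the -ate form ferrate(III).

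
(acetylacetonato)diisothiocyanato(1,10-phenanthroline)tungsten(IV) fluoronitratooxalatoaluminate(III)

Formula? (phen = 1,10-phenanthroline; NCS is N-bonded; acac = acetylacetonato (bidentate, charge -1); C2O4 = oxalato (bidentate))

Cation [W…]: ligand charges -3, W(IV) ⇒ ion charge 1+.
Anion [Al…]: ligand charges -4, Al(III) ⇒ ion charge 1−.
One 1+ cation balances one 1− anion.

[W(acac)(NCS)2(phen)][Al(C2O4)F(NO3)]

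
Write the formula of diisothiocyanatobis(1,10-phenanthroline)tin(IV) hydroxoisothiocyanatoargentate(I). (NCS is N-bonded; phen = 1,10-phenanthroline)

Cation [Sn…]: ligand charges -2, Sn(IV) ⇒ ion charge 2+.
Anion [Ag…]: ligand charges -2, Ag(I) ⇒ ion charge 1−.
One 2+ cation requires 2 of the 1− anion.

[Sn(NCS)2(phen)2][Ag(NCS)(OH)]2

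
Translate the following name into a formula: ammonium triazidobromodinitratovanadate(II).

(NH4)4[VBr(N3)3(NO3)2]

Ligands: 2 nitrato (NO3, -1), 1 bromo (Br, -1), 3 azido (N3, -1). Ligand charge sum = -6.
Charge balance with ammonium (+1) requires 1 complex ion per 4 ammonium.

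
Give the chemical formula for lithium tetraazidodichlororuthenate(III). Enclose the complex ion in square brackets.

Ligands: 2 chloro (Cl, -1), 4 azido (N3, -1). Ligand charge sum = -6.
With Ru in oxidation state +3, the complex ion is [Ru...]^3−.
Charge balance with lithium (+1) requires 1 complex ion per 3 lithium.

Li3[RuCl2(N3)4]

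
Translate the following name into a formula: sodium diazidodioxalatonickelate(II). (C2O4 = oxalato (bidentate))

Ligands: 2 azido (N3, -1), 2 oxalato (C2O4, -2). Ligand charge sum = -6.
With Ni in oxidation state +2, the complex ion is [Ni...]^4−.
Charge balance with sodium (+1) requires 1 complex ion per 4 sodium.

Na4[Ni(C2O4)2(N3)2]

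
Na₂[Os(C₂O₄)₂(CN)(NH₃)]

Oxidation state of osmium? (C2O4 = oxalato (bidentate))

+3

2 sodium outside the brackets (+1 each) → the complex ion is 2−.
Ligand charges: 1×NH3 neutral; 1×CN = -1; 2×C2O4 = -4; sum -5.
Os + (-5) = 2− ⇒ Os is +3.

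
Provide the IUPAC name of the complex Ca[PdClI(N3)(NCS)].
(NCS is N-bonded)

calcium azidochloroiodoisothiocyanatopalladate(II)

The 1 calcium counter-ion carries a total charge of +2, so each complex ion is 2−.
Ligand charges: 1×azido (-1 each), 1×chloro (-1 each), 1×isothiocyanato (-1 each), 1×iodo (-1 each); total -4. So Pd + (-4) = 2−, giving Pd = +2.
Ligands are named alphabetically: azido before chloro before iodo before isothiocyanato.
The complex ion is anionic, so palladium takes the -ate form palladate(II).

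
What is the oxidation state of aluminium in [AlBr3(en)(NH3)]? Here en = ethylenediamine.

No counter-ion: the bracketed complex is neutral.
Ligand charges: 1×NH3 neutral; 1×en neutral; 3×Br = -3; sum -3.
Al + (-3) = 0 ⇒ Al is +3.

+3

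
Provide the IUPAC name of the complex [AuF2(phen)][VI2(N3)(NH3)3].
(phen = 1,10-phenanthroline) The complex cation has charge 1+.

The complex cation is given as 1+; its ligand charges sum to -2, so Au = +3.
A 1:1 salt means the anion carries the equal and opposite charge, 1−.
Anion: ligand charges sum to -3; for the ion to be 1−, V = +2.

difluoro(1,10-phenanthroline)gold(III) triammineazidodiiodovanadate(II)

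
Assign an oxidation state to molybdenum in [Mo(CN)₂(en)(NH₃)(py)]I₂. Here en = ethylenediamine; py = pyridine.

+4

2 iodide outside the brackets (-1 each) → the complex ion is 2+.
Ligand charges: 1×en neutral; 2×CN = -2; 1×NH3 neutral; 1×py neutral; sum -2.
Mo + (-2) = 2+ ⇒ Mo is +4.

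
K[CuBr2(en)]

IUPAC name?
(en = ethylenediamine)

The 1 potassium counter-ion carries a total charge of +1, so each complex ion is 1−.
Ligand charges: 1×ethylenediamine (neutral), 2×bromo (-1 each); total -2. So Cu + (-2) = 1−, giving Cu = +1.
Ligands are named alphabetically: bromo before ethylenediamine.
The complex ion is anionic, so copper takes the -ate form cuprate(I).

potassium dibromo(ethylenediamine)cuprate(I)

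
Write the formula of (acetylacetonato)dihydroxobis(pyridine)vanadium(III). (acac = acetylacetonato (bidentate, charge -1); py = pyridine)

[V(acac)(OH)2(py)2]

Ligands: 1 acetylacetonato (acac, -1), 2 hydroxo (OH, -1), 2 pyridine (py, neutral). Ligand charge sum = -3.
With V in oxidation state +3, the complex ion is [V...].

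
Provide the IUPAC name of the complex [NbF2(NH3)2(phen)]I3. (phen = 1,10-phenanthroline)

The 3 iodide counter-ions carry a total charge of -3, so each complex ion is 3+.
Ligand charges: 2×fluoro (-1 each), 2×ammine (neutral), 1×1,10-phenanthroline (neutral); total -2. So Nb + (-2) = 3+, giving Nb = +5.
Ligands are named alphabetically: ammine before fluoro before phenanthroline.

diamminedifluoro(1,10-phenanthroline)niobium(V) iodide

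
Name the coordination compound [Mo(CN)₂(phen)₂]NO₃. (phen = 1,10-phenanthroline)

The 1 nitrate counter-ion carries a total charge of -1, so each complex ion is 1+.
Ligand charges: 2×1,10-phenanthroline (neutral), 2×cyano (-1 each); total -2. So Mo + (-2) = 1+, giving Mo = +3.
Ligands are named alphabetically: cyano before phenanthroline.

dicyanobis(1,10-phenanthroline)molybdenum(III) nitrate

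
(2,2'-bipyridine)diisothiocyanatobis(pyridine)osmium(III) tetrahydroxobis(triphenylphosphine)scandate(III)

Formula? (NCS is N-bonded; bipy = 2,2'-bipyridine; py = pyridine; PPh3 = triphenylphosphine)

[Os(bipy)(NCS)2(py)2][Sc(OH)4(PPh3)2]

Cation [Os…]: ligand charges -2, Os(III) ⇒ ion charge 1+.
Anion [Sc…]: ligand charges -4, Sc(III) ⇒ ion charge 1−.
One 1+ cation balances one 1− anion.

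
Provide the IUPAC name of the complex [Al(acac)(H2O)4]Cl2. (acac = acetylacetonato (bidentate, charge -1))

(acetylacetonato)tetraaquaaluminium(III) chloride

The 2 chloride counter-ions carry a total charge of -2, so each complex ion is 2+.
Ligand charges: 1×acetylacetonato (-1 each), 4×aqua (neutral); total -1. So Al + (-1) = 2+, giving Al = +3.
Ligands are named alphabetically: acetylacetonato before aqua.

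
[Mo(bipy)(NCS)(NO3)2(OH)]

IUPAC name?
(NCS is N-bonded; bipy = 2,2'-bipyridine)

There is no counter-ion, so the complex is neutral overall.
Ligand charges: 1×isothiocyanato (-1 each), 1×hydroxo (-1 each), 2×nitrato (-1 each), 1×2,2'-bipyridine (neutral); total -4. So Mo + (-4) = 0, giving Mo = +4.
Ligands are named alphabetically: bipyridine before hydroxo before isothiocyanato before nitrato.

(2,2'-bipyridine)hydroxoisothiocyanatodinitratomolybdenum(IV)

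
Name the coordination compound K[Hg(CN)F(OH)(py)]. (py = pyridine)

potassium cyanofluorohydroxo(pyridine)mercurate(II)

The 1 potassium counter-ion carries a total charge of +1, so each complex ion is 1−.
Ligand charges: 1×cyano (-1 each), 1×fluoro (-1 each), 1×hydroxo (-1 each), 1×pyridine (neutral); total -3. So Hg + (-3) = 1−, giving Hg = +2.
Ligands are named alphabetically: cyano before fluoro before hydroxo before pyridine.
The complex ion is anionic, so mercury takes the -ate form mercurate(II).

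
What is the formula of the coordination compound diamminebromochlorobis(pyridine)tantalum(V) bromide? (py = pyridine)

Ligands: 1 chloro (Cl, -1), 2 ammine (NH3, neutral), 2 pyridine (py, neutral), 1 bromo (Br, -1). Ligand charge sum = -2.
With Ta in oxidation state +5, the complex ion is [Ta...]^3+.
Charge balance with bromide (-1) requires 1 complex ion per 3 bromide.

[TaBrCl(NH3)2(py)2]Br3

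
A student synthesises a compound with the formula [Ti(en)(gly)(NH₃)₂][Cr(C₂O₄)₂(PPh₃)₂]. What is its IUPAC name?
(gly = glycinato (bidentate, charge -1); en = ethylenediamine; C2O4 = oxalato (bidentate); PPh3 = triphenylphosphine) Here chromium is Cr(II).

Cr is given as +2; the anion's ligand charges sum to -4, so the complex anion is 2−.
A 1:1 salt means the cation carries the equal and opposite charge, 2+.
Cation: ligand charges sum to -1; for the ion to be 2+, Ti = +3.

diammine(ethylenediamine)(glycinato)titanium(III) dioxalatobis(triphenylphosphine)chromate(II)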